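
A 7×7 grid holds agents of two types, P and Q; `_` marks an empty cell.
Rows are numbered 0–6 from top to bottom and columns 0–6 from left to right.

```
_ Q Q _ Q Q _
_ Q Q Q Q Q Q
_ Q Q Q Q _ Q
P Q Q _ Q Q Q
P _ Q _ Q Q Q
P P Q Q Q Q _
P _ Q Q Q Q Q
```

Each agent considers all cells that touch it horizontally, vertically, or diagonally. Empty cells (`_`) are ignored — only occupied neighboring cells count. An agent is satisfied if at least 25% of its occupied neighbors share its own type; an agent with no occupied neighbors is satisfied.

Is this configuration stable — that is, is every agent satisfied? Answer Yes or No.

Row 0: (0,1)Q 3/3 ok · (0,2)Q 4/4 ok · (0,4)Q 4/4 ok · (0,5)Q 4/4 ok
Row 1: (1,1)Q 5/5 ok · (1,2)Q 7/7 ok · (1,3)Q 7/7 ok · (1,4)Q 6/6 ok · (1,5)Q 6/6 ok · (1,6)Q 3/3 ok
Row 2: (2,1)Q 5/6 ok · (2,2)Q 7/7 ok · (2,3)Q 7/7 ok · (2,4)Q 6/6 ok · (2,6)Q 4/4 ok
Row 3: (3,0)P 1/3 ok · (3,1)Q 4/6 ok · (3,2)Q 5/5 ok · (3,4)Q 5/5 ok · (3,5)Q 7/7 ok · (3,6)Q 4/4 ok
Row 4: (4,0)P 3/4 ok · (4,2)Q 4/5 ok · (4,4)Q 6/6 ok · (4,5)Q 7/7 ok · (4,6)Q 4/4 ok
Row 5: (5,0)P 3/3 ok · (5,1)P 3/6 ok · (5,2)Q 4/5 ok · (5,3)Q 7/7 ok · (5,4)Q 7/7 ok · (5,5)Q 7/7 ok
Row 6: (6,0)P 2/2 ok · (6,2)Q 3/4 ok · (6,3)Q 5/5 ok · (6,4)Q 5/5 ok · (6,5)Q 4/4 ok · (6,6)Q 2/2 ok
All meet the threshold, so the configuration is stable.

Yes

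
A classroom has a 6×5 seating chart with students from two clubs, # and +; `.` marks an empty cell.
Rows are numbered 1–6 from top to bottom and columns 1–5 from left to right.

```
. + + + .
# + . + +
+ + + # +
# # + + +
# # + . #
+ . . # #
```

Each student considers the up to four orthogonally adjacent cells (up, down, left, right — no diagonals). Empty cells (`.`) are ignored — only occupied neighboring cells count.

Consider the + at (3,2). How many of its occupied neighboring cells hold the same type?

Occupied neighbors of (3,2): (2,2)=+, (4,2)=#, (3,1)=+, (3,3)=+.
Same type (+): 3 of 4.

3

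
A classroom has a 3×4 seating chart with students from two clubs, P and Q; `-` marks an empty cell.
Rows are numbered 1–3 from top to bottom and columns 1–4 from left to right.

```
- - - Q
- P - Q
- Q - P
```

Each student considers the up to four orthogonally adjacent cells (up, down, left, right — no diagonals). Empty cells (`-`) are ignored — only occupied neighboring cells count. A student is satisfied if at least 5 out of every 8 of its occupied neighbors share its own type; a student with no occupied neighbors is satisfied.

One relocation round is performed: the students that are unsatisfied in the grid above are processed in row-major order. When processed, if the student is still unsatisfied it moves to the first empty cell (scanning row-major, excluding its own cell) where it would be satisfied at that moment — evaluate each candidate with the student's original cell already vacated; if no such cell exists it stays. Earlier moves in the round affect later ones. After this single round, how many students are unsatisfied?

Initially unsatisfied (in order): (2,2), (2,4), (3,2), (3,4).
  (2,2) → (1,1).
  (2,4) → (1,3).
  (3,2): now satisfied by earlier moves; stays.
  (3,4): now satisfied by earlier moves; stays.
Resulting grid:
P - Q Q
- - - -
- Q - P
All satisfied now.

0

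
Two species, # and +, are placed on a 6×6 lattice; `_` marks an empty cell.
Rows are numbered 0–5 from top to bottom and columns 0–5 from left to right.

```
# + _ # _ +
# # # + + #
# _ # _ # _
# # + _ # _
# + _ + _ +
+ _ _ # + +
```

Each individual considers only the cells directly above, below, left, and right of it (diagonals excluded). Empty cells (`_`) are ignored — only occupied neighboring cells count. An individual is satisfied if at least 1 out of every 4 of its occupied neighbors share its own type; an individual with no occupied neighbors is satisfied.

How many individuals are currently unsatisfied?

Row 0: (0,0)# 1/2 ok · (0,1)+ 0/2 unhappy · (0,3)# 0/1 unhappy · (0,5)+ 0/1 unhappy
Row 1: (1,0)# 3/3 ok · (1,1)# 2/3 ok · (1,2)# 2/3 ok · (1,3)+ 1/3 ok · (1,4)+ 1/3 ok · (1,5)# 0/2 unhappy
Row 2: (2,0)# 2/2 ok · (2,2)# 1/2 ok · (2,4)# 1/2 ok
Row 3: (3,0)# 3/3 ok · (3,1)# 1/3 ok · (3,2)+ 0/2 unhappy · (3,4)# 1/1 ok
Row 4: (4,0)# 1/3 ok · (4,1)+ 0/2 unhappy · (4,3)+ 0/1 unhappy · (4,5)+ 1/1 ok
Row 5: (5,0)+ 0/1 unhappy · (5,3)# 0/2 unhappy · (5,4)+ 1/2 ok · (5,5)+ 2/2 ok
Unsatisfied: (0,1), (0,3), (0,5), (1,5), (3,2), (4,1), (4,3), (5,0), (5,3) — 9 in total.

9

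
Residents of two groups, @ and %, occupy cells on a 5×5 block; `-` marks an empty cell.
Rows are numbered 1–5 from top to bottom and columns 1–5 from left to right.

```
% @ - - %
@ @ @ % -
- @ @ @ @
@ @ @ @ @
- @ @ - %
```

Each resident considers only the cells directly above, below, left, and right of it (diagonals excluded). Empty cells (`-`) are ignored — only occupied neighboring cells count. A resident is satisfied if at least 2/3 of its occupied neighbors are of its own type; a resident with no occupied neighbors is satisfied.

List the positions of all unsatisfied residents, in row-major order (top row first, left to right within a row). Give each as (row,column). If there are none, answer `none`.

(1,1)% 0/2 unhappy
(1,2)@ 1/2 unhappy
(1,5)% 0/0 ok
(2,1)@ 1/2 unhappy
(2,2)@ 4/4 ok
(2,3)@ 2/3 ok
(2,4)% 0/2 unhappy
(3,2)@ 3/3 ok
(3,3)@ 4/4 ok
(3,4)@ 3/4 ok
(3,5)@ 2/2 ok
(4,1)@ 1/1 ok
(4,2)@ 4/4 ok
(4,3)@ 4/4 ok
(4,4)@ 3/3 ok
(4,5)@ 2/3 ok
(5,2)@ 2/2 ok
(5,3)@ 2/2 ok
(5,5)% 0/1 unhappy

(1,1), (1,2), (2,1), (2,4), (5,5)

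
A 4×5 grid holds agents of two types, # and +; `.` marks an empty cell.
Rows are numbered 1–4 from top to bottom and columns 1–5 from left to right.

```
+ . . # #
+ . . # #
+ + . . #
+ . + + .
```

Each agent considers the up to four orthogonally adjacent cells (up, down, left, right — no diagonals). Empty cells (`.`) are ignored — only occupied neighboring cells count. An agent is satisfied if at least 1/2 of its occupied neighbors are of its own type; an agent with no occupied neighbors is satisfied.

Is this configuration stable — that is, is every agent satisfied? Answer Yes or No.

(1,1)+ 1/1 satisfied
(1,4)# 2/2 satisfied
(1,5)# 2/2 satisfied
(2,1)+ 2/2 satisfied
(2,4)# 2/2 satisfied
(2,5)# 3/3 satisfied
(3,1)+ 3/3 satisfied
(3,2)+ 1/1 satisfied
(3,5)# 1/1 satisfied
(4,1)+ 1/1 satisfied
(4,3)+ 1/1 satisfied
(4,4)+ 1/1 satisfied
All meet the threshold, so the configuration is stable.

Yes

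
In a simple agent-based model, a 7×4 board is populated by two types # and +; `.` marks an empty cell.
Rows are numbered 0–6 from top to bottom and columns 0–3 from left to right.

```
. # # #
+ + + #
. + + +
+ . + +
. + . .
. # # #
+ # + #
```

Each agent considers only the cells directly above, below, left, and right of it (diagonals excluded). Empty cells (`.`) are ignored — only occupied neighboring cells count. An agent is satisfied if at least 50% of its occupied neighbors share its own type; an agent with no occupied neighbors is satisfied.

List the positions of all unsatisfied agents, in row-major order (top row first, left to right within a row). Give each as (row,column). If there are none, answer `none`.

(0,1)# 1/2 ✓
(0,2)# 2/3 ✓
(0,3)# 2/2 ✓
(1,0)+ 1/1 ✓
(1,1)+ 3/4 ✓
(1,2)+ 2/4 ✓
(1,3)# 1/3 ✗
(2,1)+ 2/2 ✓
(2,2)+ 4/4 ✓
(2,3)+ 2/3 ✓
(3,0)+ 0/0 ✓
(3,2)+ 2/2 ✓
(3,3)+ 2/2 ✓
(4,1)+ 0/1 ✗
(5,1)# 2/3 ✓
(5,2)# 2/3 ✓
(5,3)# 2/2 ✓
(6,0)+ 0/1 ✗
(6,1)# 1/3 ✗
(6,2)+ 0/3 ✗
(6,3)# 1/2 ✓

(1,3), (4,1), (6,0), (6,1), (6,2)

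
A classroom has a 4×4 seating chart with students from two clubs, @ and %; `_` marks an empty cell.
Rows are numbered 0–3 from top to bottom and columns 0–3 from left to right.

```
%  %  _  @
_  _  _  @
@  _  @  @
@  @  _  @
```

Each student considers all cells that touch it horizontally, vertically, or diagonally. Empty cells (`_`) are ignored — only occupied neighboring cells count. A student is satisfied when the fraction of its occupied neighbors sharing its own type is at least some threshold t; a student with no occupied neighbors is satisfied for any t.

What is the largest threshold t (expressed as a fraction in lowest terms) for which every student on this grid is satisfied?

Row 0: (0,0)% 1/1 · (0,1)% 1/1 · (0,3)@ 1/1
Row 1: (1,3)@ 3/3
Row 2: (2,0)@ 2/2 · (2,2)@ 4/4 · (2,3)@ 3/3
Row 3: (3,0)@ 2/2 · (3,1)@ 3/3 · (3,3)@ 2/2
The smallest same-type fraction is 1/1 at (0,0), which reduces to 1/1. Any threshold above that leaves this student unsatisfied.

1/1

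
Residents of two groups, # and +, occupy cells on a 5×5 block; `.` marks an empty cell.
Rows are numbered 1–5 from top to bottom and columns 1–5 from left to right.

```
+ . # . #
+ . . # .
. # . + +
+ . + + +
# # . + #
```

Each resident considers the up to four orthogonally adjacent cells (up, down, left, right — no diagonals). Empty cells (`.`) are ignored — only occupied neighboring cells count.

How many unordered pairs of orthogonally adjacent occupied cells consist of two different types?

Scan each occupied cell's neighbors to the right and below so each pair is counted once.
From row 1: 0 unlike of 1 pairs (running 0/1).
From row 2: 1 unlike of 1 pairs (running 1/2).
From row 3: 0 unlike of 3 pairs (running 1/5).
From row 4: 2 unlike of 5 pairs (running 3/10).
From row 5: 1 unlike of 2 pairs (running 4/12).
Total adjacent occupied pairs: 12; unlike-type pairs: 4.

4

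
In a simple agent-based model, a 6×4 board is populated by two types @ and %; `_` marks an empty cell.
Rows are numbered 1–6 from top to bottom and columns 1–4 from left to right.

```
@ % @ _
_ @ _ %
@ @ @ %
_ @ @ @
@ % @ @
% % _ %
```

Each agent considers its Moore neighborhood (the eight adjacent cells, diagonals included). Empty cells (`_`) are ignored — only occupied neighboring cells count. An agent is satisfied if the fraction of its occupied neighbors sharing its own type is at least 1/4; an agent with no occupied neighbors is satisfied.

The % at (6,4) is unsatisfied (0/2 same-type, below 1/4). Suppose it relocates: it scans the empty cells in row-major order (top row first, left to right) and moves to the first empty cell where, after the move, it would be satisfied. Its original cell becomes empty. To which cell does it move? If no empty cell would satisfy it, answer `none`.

Vacating (6,4). Empty cells in order:
  (1,4): 1/2 same-type → satisfied — stop here.

(1,4)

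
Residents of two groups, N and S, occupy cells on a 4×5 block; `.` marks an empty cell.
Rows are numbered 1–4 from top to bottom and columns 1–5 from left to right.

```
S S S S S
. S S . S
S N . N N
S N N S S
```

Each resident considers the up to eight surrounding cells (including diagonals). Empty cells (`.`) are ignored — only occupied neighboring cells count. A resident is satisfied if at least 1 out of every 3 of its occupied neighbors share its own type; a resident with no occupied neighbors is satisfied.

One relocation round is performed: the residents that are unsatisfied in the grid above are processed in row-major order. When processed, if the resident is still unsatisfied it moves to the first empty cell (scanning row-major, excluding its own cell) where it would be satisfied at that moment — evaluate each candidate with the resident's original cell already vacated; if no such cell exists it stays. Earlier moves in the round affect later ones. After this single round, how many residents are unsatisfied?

Initially unsatisfied (in order): (3,5), (4,4).
  (3,5) → (3,3).
  (4,4) → (2,1).
Resulting grid:
S S S S S
S S S . S
S N N N .
S N N . S
Unsatisfied now: (4,5).

1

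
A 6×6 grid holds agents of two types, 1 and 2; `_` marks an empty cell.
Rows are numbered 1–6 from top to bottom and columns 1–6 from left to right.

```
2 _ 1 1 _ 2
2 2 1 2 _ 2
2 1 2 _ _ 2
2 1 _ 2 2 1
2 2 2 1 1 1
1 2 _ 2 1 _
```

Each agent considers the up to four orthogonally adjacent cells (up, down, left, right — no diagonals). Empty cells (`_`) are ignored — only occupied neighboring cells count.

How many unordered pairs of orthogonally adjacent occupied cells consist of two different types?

Scan each occupied cell's neighbors to the right and below so each pair is counted once.
From row 1: 1 unlike of 5 pairs (running 1/5).
From row 2: 4 unlike of 7 pairs (running 5/12).
From row 3: 3 unlike of 5 pairs (running 8/17).
From row 4: 5 unlike of 8 pairs (running 13/25).
From row 5: 3 unlike of 9 pairs (running 16/34).
From row 6: 2 unlike of 2 pairs (running 18/36).
Total adjacent occupied pairs: 36; unlike-type pairs: 18.

18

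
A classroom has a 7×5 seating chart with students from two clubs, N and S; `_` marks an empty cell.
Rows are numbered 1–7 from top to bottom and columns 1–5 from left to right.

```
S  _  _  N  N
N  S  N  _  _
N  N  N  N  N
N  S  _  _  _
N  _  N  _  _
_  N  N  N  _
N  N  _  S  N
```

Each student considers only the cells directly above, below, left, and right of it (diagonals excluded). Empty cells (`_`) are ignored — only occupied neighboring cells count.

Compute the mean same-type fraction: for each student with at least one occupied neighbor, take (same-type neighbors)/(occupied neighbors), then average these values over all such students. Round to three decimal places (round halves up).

0.659

(1,1)S 0/1
(1,4)N 1/1
(1,5)N 1/1
(2,1)N 1/3
(2,2)S 0/3
(2,3)N 1/2
(3,1)N 3/3
(3,2)N 2/4
(3,3)N 3/3
(3,4)N 2/2
(3,5)N 1/1
(4,1)N 2/3
(4,2)S 0/2
(5,1)N 1/1
(5,3)N 1/1
(6,2)N 2/2
(6,3)N 3/3
(6,4)N 1/2
(7,1)N 1/1
(7,2)N 2/2
(7,4)S 0/2
(7,5)N 0/1
Sum over 22 students: 0/1 + 1/1 + 1/1 + 1/3 + 0/3 + 1/2 + 3/3 + 2/4 + 3/3 + 2/2 + 1/1 + 2/3 + 0/2 + 1/1 + 1/1 + 2/2 + 3/3 + 1/2 + 1/1 + 2/2 + 0/2 + 0/1 = 29/2; mean = 29/2 ÷ 22 = 29/44 = 0.659090… → 0.659.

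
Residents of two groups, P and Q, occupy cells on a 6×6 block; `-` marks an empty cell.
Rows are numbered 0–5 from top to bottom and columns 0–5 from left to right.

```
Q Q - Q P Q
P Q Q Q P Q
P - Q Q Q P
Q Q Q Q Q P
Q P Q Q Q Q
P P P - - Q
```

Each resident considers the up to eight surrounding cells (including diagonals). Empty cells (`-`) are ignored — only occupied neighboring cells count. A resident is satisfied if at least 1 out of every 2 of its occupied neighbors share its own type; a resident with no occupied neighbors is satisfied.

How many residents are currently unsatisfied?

10

Row 0: (0,0)Q 2/3 ok · (0,1)Q 3/4 ok · (0,3)Q 2/4 ok · (0,4)P 1/5 unhappy · (0,5)Q 1/3 unhappy
Row 1: (1,0)P 1/4 unhappy · (1,1)Q 4/6 ok · (1,2)Q 6/6 ok · (1,3)Q 5/7 ok · (1,4)P 2/8 unhappy · (1,5)Q 2/5 unhappy
Row 2: (2,0)P 1/4 unhappy · (2,2)Q 7/7 ok · (2,3)Q 7/8 ok · (2,4)Q 5/8 ok · (2,5)P 2/5 unhappy
Row 3: (3,0)Q 2/4 ok · (3,1)Q 5/7 ok · (3,2)Q 6/7 ok · (3,3)Q 8/8 ok · (3,4)Q 6/8 ok · (3,5)P 1/5 unhappy
Row 4: (4,0)Q 2/5 unhappy · (4,1)P 3/8 unhappy · (4,2)Q 4/7 ok · (4,3)Q 5/6 ok · (4,4)Q 5/6 ok · (4,5)Q 3/4 ok
Row 5: (5,0)P 2/3 ok · (5,1)P 3/5 ok · (5,2)P 2/4 ok · (5,5)Q 2/2 ok
Unsatisfied: (0,4), (0,5), (1,0), (1,4), (1,5), (2,0), (2,5), (3,5), (4,0), (4,1) — 10 in total.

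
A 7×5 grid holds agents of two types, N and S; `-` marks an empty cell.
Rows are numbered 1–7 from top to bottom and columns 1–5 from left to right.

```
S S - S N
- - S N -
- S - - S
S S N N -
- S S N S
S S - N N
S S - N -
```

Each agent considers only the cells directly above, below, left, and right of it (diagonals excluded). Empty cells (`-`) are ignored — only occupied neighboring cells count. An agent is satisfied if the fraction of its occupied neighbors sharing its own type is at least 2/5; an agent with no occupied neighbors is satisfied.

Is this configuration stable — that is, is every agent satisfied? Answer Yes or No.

(1,1)S 1/1 ✓
(1,2)S 1/1 ✓
(1,4)S 0/2 ✗
(1,5)N 0/1 ✗
(2,3)S 0/1 ✗
(2,4)N 0/2 ✗
(3,2)S 1/1 ✓
(3,5)S 0/0 ✓
(4,1)S 1/1 ✓
(4,2)S 3/4 ✓
(4,3)N 1/3 ✗
(4,4)N 2/2 ✓
(5,2)S 3/3 ✓
(5,3)S 1/3 ✗
(5,4)N 2/4 ✓
(5,5)S 0/2 ✗
(6,1)S 2/2 ✓
(6,2)S 3/3 ✓
(6,4)N 3/3 ✓
(6,5)N 1/2 ✓
(7,1)S 2/2 ✓
(7,2)S 2/2 ✓
(7,4)N 1/1 ✓
For instance (1,4) has only 0/2 same-type neighbors, below 2/5.

No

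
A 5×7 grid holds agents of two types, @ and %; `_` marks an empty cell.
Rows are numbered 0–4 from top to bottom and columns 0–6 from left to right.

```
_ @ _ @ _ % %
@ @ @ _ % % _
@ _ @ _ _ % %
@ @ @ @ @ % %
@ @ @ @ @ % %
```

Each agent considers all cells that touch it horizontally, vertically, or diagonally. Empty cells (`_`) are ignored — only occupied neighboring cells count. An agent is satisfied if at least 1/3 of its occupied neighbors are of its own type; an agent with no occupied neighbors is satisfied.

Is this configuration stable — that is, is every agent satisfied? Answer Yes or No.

Yes

(0,1)@ 3/3 ✓
(0,3)@ 1/2 ✓
(0,5)% 3/3 ✓
(0,6)% 2/2 ✓
(1,0)@ 3/3 ✓
(1,1)@ 5/5 ✓
(1,2)@ 4/4 ✓
(1,4)% 3/4 ✓
(1,5)% 5/5 ✓
(2,0)@ 4/4 ✓
(2,2)@ 5/5 ✓
(2,5)% 5/6 ✓
(2,6)% 4/4 ✓
(3,0)@ 4/4 ✓
(3,1)@ 7/7 ✓
(3,2)@ 6/6 ✓
(3,3)@ 6/6 ✓
(3,4)@ 3/6 ✓
(3,5)% 5/7 ✓
(3,6)% 5/5 ✓
(4,0)@ 3/3 ✓
(4,1)@ 5/5 ✓
(4,2)@ 5/5 ✓
(4,3)@ 5/5 ✓
(4,4)@ 3/5 ✓
(4,5)% 3/5 ✓
(4,6)% 3/3 ✓
All meet the threshold, so the configuration is stable.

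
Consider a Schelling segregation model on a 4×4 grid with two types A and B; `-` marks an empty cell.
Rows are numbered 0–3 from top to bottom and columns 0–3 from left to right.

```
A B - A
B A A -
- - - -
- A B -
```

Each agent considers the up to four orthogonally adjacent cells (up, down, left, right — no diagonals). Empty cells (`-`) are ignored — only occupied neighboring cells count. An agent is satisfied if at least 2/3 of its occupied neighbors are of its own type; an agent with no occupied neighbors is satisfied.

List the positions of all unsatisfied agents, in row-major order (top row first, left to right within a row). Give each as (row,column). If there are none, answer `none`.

(0,0)A 0/2 not
(0,1)B 0/2 not
(0,3)A 0/0 satisfied
(1,0)B 0/2 not
(1,1)A 1/3 not
(1,2)A 1/1 satisfied
(3,1)A 0/1 not
(3,2)B 0/1 not

(0,0), (0,1), (1,0), (1,1), (3,1), (3,2)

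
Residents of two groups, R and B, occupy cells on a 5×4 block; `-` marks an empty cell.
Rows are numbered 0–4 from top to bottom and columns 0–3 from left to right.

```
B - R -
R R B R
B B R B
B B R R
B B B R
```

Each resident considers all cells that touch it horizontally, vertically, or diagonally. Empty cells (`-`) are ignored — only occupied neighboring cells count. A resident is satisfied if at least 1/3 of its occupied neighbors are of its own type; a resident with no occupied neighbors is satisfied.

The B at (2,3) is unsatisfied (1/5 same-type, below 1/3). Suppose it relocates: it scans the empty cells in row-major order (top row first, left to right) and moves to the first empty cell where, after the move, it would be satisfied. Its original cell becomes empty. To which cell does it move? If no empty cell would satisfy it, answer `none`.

(0,1)

Vacating (2,3). Empty cells in order:
  (0,1): 2/5 same-type → satisfied — stop here.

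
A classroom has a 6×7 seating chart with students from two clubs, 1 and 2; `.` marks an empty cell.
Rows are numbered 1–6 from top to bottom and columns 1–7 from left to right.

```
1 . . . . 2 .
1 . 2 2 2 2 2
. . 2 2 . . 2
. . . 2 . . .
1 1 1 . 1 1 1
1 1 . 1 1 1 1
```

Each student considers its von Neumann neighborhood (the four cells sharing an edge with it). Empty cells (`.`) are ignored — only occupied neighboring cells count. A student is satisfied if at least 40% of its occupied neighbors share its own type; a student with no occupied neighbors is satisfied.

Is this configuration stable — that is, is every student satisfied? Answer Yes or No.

Yes

Row 1: (1,1)1 1/1 ✓ · (1,6)2 1/1 ✓
Row 2: (2,1)1 1/1 ✓ · (2,3)2 2/2 ✓ · (2,4)2 3/3 ✓ · (2,5)2 2/2 ✓ · (2,6)2 3/3 ✓ · (2,7)2 2/2 ✓
Row 3: (3,3)2 2/2 ✓ · (3,4)2 3/3 ✓ · (3,7)2 1/1 ✓
Row 4: (4,4)2 1/1 ✓
Row 5: (5,1)1 2/2 ✓ · (5,2)1 3/3 ✓ · (5,3)1 1/1 ✓ · (5,5)1 2/2 ✓ · (5,6)1 3/3 ✓ · (5,7)1 2/2 ✓
Row 6: (6,1)1 2/2 ✓ · (6,2)1 2/2 ✓ · (6,4)1 1/1 ✓ · (6,5)1 3/3 ✓ · (6,6)1 3/3 ✓ · (6,7)1 2/2 ✓
All meet the threshold, so the configuration is stable.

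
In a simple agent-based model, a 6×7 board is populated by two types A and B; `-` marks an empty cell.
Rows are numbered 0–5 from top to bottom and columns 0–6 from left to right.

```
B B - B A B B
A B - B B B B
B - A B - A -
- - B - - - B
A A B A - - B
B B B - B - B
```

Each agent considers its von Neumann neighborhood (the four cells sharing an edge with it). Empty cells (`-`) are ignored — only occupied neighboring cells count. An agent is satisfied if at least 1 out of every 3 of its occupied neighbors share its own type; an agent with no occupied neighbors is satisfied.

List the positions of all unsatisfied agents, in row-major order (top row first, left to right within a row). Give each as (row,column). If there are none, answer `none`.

(0,4), (1,0), (2,0), (2,2), (2,5), (4,3)

(0,0)B 1/2 satisfied
(0,1)B 2/2 satisfied
(0,3)B 1/2 satisfied
(0,4)A 0/3 not
(0,5)B 2/3 satisfied
(0,6)B 2/2 satisfied
(1,0)A 0/3 not
(1,1)B 1/2 satisfied
(1,3)B 3/3 satisfied
(1,4)B 2/3 satisfied
(1,5)B 3/4 satisfied
(1,6)B 2/2 satisfied
(2,0)B 0/1 not
(2,2)A 0/2 not
(2,3)B 1/2 satisfied
(2,5)A 0/1 not
(3,2)B 1/2 satisfied
(3,6)B 1/1 satisfied
(4,0)A 1/2 satisfied
(4,1)A 1/3 satisfied
(4,2)B 2/4 satisfied
(4,3)A 0/1 not
(4,6)B 2/2 satisfied
(5,0)B 1/2 satisfied
(5,1)B 2/3 satisfied
(5,2)B 2/2 satisfied
(5,4)B 0/0 satisfied
(5,6)B 1/1 satisfied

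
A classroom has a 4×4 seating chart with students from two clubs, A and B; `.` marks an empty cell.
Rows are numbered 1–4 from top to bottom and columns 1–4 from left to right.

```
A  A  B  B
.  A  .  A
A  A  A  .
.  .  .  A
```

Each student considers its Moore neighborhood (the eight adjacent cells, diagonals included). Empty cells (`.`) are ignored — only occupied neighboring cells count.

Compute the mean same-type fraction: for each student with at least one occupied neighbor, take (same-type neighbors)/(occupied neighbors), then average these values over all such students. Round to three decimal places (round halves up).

0.758

Row 1: (1,1)A 2/2 · (1,2)A 2/3 · (1,3)B 1/4 · (1,4)B 1/2
Row 2: (2,2)A 5/6 · (2,4)A 1/3
Row 3: (3,1)A 2/2 · (3,2)A 3/3 · (3,3)A 4/4
Row 4: (4,4)A 1/1
Sum over 10 students: 2/2 + 2/3 + 1/4 + 1/2 + 5/6 + 1/3 + 2/2 + 3/3 + 4/4 + 1/1 = 91/12; mean = 91/12 ÷ 10 = 91/120 = 0.758333… → 0.758.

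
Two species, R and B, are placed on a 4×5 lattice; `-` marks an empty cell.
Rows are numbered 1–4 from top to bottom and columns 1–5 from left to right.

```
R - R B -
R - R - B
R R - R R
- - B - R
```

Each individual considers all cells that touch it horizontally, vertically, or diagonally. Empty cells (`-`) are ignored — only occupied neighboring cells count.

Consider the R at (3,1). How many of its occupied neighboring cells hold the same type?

Occupied neighbors of (3,1): (2,1)=R, (3,2)=R.
Same type (R): 2 of 2.

2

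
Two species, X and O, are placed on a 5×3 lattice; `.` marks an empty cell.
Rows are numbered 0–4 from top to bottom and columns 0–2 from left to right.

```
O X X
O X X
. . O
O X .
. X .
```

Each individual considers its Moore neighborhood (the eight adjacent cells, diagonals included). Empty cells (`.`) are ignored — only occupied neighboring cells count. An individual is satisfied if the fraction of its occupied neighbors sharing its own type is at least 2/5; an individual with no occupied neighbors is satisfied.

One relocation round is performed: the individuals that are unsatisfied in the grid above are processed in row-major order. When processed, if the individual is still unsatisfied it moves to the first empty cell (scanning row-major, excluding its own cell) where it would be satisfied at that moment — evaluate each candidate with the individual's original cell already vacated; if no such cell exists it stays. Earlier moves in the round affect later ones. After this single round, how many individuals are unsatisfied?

Initially unsatisfied (in order): (0,0), (1,0), (2,2), (3,0), (3,1).
  (0,0) → (2,0).
  (1,0) → (2,1).
  (2,2) → (1,0).
  (3,0): now satisfied by earlier moves; stays.
  (3,1) → (0,0).
Resulting grid:
X X X
O X X
O O .
O . .
. X .
Unsatisfied now: (4,1).

1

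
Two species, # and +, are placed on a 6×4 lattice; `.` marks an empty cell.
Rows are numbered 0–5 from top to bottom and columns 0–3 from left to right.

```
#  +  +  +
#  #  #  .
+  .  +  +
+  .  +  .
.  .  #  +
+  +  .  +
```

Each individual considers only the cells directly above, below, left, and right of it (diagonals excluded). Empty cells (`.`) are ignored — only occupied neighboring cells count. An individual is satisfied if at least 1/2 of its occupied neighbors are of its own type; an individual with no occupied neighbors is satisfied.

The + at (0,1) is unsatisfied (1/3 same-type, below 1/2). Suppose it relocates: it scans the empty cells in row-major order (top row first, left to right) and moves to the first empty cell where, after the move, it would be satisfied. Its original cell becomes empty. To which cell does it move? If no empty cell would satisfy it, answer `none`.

(1,3)

Vacating (0,1). Empty cells in order:
  (1,3): 2/3 same-type → satisfied — stop here.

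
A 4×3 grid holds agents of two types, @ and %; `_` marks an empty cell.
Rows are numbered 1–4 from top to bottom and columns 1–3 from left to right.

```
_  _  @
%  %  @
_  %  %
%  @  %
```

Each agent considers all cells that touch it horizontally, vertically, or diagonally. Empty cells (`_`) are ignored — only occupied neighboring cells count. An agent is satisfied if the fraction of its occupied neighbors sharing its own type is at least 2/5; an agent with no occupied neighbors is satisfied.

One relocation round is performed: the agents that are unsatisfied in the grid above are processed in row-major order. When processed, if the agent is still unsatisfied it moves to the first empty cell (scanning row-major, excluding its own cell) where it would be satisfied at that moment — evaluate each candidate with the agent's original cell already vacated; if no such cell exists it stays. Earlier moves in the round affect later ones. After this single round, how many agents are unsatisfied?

0

Initially unsatisfied (in order): (2,3), (4,2).
  (2,3): no empty cell satisfies it; stays.
  (4,2) → (1,2).
Resulting grid:
_ @ @
% % @
_ % %
% _ %
All satisfied now.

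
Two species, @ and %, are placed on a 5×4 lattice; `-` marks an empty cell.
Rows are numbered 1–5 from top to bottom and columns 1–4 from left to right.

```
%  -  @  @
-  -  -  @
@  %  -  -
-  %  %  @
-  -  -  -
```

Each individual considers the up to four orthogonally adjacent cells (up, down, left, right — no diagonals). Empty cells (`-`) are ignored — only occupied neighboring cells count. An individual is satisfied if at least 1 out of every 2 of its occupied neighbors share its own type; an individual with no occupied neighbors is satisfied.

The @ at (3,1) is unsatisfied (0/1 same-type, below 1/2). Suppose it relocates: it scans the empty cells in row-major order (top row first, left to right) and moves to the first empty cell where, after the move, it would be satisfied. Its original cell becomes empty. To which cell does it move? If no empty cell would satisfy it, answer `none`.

(1,2)

Vacating (3,1). Empty cells in order:
  (1,2): 1/2 same-type → satisfied — stop here.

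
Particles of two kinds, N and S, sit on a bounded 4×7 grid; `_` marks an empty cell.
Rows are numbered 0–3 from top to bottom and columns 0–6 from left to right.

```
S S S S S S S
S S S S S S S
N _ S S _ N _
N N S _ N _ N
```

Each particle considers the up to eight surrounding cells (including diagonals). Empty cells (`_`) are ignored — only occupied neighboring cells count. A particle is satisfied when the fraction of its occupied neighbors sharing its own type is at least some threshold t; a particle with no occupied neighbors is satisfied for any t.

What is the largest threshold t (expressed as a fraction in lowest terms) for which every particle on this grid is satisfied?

2/5

Row 0: (0,0)S 3/3 · (0,1)S 5/5 · (0,2)S 5/5 · (0,3)S 5/5 · (0,4)S 5/5 · (0,5)S 5/5 · (0,6)S 3/3
Row 1: (1,0)S 3/4 · (1,1)S 6/7 · (1,2)S 7/7 · (1,3)S 7/7 · (1,4)S 6/7 · (1,5)S 5/6 · (1,6)S 3/4
Row 2: (2,0)N 2/4 · (2,2)S 5/6 · (2,3)S 5/6 · (2,5)N 2/5
Row 3: (3,0)N 2/2 · (3,1)N 2/4 · (3,2)S 2/3 · (3,4)N 1/2 · (3,6)N 1/1
The smallest same-type fraction is 2/5 at (2,5), which reduces to 2/5. Any threshold above that leaves this particle unsatisfied.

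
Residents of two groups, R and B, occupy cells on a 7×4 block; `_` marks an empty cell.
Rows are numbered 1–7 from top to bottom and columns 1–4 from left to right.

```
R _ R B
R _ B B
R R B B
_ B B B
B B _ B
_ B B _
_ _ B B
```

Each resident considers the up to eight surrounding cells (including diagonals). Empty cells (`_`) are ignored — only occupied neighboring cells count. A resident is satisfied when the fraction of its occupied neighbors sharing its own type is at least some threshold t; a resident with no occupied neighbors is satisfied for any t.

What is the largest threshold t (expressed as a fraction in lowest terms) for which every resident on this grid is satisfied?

0/1

Row 1: (1,1)R 1/1 · (1,3)R 0/3 · (1,4)B 2/3
Row 2: (2,1)R 3/3 · (2,3)B 4/6 · (2,4)B 4/5
Row 3: (3,1)R 2/3 · (3,2)R 2/6 · (3,3)B 6/7 · (3,4)B 5/5
Row 4: (4,2)B 4/6 · (4,3)B 6/7 · (4,4)B 4/4
Row 5: (5,1)B 3/3 · (5,2)B 5/5 · (5,4)B 3/3
Row 6: (6,2)B 4/4 · (6,3)B 5/5
Row 7: (7,3)B 3/3 · (7,4)B 2/2
The smallest same-type fraction is 0/3 at (1,3), which reduces to 0/1. Any threshold above that leaves this resident unsatisfied.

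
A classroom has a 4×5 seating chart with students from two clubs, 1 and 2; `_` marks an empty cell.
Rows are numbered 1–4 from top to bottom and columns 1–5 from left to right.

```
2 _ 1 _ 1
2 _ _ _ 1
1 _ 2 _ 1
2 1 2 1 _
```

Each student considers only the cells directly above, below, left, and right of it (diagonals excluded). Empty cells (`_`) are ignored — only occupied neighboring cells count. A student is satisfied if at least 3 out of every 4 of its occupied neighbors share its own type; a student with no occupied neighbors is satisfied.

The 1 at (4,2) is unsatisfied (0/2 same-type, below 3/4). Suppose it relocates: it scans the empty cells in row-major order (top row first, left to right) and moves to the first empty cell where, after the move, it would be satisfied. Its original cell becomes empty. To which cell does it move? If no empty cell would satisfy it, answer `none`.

Vacating (4,2). Empty cells in order:
  (1,2): 1/2 same-type → still unsatisfied.
  (1,4): 2/2 same-type → satisfied — stop here.

(1,4)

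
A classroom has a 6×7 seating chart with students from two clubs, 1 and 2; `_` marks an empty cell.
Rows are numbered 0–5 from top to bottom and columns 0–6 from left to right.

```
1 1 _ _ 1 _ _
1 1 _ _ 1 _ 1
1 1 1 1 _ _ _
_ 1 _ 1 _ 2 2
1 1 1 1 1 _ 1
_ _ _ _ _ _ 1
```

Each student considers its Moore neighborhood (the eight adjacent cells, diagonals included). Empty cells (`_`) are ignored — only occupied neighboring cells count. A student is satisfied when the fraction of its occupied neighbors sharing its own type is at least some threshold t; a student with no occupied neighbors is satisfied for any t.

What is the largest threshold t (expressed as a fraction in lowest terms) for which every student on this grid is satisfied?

1/3

(0,0)1 3/3
(0,1)1 3/3
(0,4)1 1/1
(1,0)1 5/5
(1,1)1 6/6
(1,4)1 2/2
(1,6)1 — no occupied neighbors
(2,0)1 4/4
(2,1)1 5/5
(2,2)1 5/5
(2,3)1 3/3
(3,1)1 6/6
(3,3)1 5/5
(3,5)2 1/3
(3,6)2 1/2
(4,0)1 2/2
(4,1)1 3/3
(4,2)1 4/4
(4,3)1 3/3
(4,4)1 2/3
(4,6)1 1/3
(5,6)1 1/1
The smallest same-type fraction is 1/3 at (3,5), which reduces to 1/3. Any threshold above that leaves this student unsatisfied.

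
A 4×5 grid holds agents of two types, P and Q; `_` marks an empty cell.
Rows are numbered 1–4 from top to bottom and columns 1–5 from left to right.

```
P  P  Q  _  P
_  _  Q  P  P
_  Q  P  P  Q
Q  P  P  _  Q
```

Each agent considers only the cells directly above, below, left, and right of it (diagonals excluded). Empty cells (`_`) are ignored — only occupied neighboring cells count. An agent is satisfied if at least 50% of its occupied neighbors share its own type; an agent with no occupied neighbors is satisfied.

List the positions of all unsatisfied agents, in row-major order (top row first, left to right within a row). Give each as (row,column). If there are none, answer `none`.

(2,3), (3,2), (3,5), (4,1), (4,2)

Row 1: (1,1)P 1/1 ok · (1,2)P 1/2 ok · (1,3)Q 1/2 ok · (1,5)P 1/1 ok
Row 2: (2,3)Q 1/3 unhappy · (2,4)P 2/3 ok · (2,5)P 2/3 ok
Row 3: (3,2)Q 0/2 unhappy · (3,3)P 2/4 ok · (3,4)P 2/3 ok · (3,5)Q 1/3 unhappy
Row 4: (4,1)Q 0/1 unhappy · (4,2)P 1/3 unhappy · (4,3)P 2/2 ok · (4,5)Q 1/1 ok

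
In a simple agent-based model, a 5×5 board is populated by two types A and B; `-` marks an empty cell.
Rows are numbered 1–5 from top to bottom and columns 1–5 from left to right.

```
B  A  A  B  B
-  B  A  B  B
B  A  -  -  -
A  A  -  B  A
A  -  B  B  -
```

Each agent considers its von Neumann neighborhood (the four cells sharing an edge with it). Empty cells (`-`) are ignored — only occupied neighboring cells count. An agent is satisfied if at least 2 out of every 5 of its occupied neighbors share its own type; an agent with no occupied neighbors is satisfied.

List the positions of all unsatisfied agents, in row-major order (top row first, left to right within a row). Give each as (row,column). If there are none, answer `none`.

(1,1), (1,2), (2,2), (2,3), (3,1), (3,2), (4,5)

Row 1: (1,1)B 0/1 ✗ · (1,2)A 1/3 ✗ · (1,3)A 2/3 ✓ · (1,4)B 2/3 ✓ · (1,5)B 2/2 ✓
Row 2: (2,2)B 0/3 ✗ · (2,3)A 1/3 ✗ · (2,4)B 2/3 ✓ · (2,5)B 2/2 ✓
Row 3: (3,1)B 0/2 ✗ · (3,2)A 1/3 ✗
Row 4: (4,1)A 2/3 ✓ · (4,2)A 2/2 ✓ · (4,4)B 1/2 ✓ · (4,5)A 0/1 ✗
Row 5: (5,1)A 1/1 ✓ · (5,3)B 1/1 ✓ · (5,4)B 2/2 ✓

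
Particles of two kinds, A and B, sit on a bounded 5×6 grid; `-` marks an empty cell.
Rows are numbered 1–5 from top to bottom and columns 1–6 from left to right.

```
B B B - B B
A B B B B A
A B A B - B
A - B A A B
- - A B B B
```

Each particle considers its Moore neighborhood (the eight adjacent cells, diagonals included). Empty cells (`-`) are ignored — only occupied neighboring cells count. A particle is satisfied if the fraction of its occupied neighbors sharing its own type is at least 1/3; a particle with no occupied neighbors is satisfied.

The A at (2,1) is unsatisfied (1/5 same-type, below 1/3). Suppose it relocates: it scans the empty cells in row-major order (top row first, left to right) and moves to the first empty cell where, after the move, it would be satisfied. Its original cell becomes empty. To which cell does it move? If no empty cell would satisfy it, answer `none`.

Vacating (2,1). Empty cells in order:
  (1,4): 0/5 same-type → still unsatisfied.
  (3,5): 3/8 same-type → satisfied — stop here.

(3,5)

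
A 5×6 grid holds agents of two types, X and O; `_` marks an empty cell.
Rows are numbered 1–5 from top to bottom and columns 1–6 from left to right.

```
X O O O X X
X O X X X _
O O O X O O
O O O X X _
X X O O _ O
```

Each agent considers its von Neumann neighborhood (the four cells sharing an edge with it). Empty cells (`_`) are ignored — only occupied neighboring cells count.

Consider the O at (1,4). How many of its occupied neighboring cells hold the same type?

Occupied neighbors of (1,4): (2,4)=X, (1,3)=O, (1,5)=X.
Same type (O): 1 of 3.

1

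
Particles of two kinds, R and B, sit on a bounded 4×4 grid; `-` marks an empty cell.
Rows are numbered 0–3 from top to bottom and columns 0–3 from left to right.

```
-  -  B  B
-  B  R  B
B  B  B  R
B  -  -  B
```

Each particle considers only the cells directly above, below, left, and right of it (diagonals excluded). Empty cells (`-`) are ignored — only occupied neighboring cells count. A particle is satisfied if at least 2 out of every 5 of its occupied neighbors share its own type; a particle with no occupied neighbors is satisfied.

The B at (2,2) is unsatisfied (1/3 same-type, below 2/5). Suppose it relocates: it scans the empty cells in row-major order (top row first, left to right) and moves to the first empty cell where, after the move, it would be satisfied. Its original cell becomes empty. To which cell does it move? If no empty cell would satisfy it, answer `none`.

(0,0)

Vacating (2,2). Empty cells in order:
  (0,0): 0/0 same-type → satisfied — stop here.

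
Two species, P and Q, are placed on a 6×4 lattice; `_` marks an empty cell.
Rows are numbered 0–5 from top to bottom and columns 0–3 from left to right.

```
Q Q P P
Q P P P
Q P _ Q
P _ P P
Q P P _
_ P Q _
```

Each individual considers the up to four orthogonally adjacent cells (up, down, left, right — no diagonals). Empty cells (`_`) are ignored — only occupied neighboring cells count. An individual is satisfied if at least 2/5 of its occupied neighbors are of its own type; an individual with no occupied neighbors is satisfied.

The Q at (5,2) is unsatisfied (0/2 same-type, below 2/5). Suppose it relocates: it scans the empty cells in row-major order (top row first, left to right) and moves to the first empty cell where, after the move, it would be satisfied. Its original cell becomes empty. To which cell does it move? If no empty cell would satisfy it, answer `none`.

(5,0)

Vacating (5,2). Empty cells in order:
  (2,2): 1/4 same-type → still unsatisfied.
  (3,1): 0/4 same-type → still unsatisfied.
  (4,3): 0/2 same-type → still unsatisfied.
  (5,0): 1/2 same-type → satisfied — stop here.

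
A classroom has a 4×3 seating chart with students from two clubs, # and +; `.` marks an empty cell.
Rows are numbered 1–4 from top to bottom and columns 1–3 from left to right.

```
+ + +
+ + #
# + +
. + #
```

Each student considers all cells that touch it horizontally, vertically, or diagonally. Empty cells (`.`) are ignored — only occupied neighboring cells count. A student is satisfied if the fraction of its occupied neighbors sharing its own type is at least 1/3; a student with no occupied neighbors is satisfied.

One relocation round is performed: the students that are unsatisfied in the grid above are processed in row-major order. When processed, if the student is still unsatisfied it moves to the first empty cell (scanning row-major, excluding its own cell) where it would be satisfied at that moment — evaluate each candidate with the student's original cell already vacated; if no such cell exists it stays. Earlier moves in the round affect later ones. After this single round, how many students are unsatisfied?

2

Initially unsatisfied (in order): (2,3), (3,1), (4,3).
  (2,3) → (4,1).
  (3,1): no empty cell satisfies it; stays.
  (4,3): no empty cell satisfies it; stays.
Resulting grid:
+ + +
+ + .
# + +
# + #
Unsatisfied now: (3,1), (4,3).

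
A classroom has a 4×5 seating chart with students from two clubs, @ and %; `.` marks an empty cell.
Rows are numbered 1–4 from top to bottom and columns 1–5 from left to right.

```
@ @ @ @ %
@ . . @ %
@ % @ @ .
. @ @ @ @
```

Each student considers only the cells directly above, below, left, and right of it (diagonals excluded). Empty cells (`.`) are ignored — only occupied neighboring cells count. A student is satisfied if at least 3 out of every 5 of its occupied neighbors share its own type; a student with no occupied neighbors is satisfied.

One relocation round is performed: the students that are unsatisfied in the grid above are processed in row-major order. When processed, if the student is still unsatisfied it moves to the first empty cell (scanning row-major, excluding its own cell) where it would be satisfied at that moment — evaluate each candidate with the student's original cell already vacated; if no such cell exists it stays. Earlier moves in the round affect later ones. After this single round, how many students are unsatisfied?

Initially unsatisfied (in order): (1,5), (2,5), (3,1), (3,2), (4,2).
  (1,5): no empty cell satisfies it; stays.
  (2,5): no empty cell satisfies it; stays.
  (3,1) → (2,2).
  (3,2): no empty cell satisfies it; stays.
  (4,2) → (2,3).
Resulting grid:
@ @ @ @ %
@ @ @ @ %
. % @ @ .
. . @ @ @
Unsatisfied now: (1,5), (2,5), (3,2).

3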